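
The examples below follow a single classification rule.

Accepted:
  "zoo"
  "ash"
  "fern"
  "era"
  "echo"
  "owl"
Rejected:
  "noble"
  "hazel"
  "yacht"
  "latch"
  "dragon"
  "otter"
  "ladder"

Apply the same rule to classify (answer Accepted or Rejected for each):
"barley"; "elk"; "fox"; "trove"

Rejected, Accepted, Accepted, Rejected

All 'Accepted' examples share one property — length ≤ 4 — and every 'Rejected' example lacks it.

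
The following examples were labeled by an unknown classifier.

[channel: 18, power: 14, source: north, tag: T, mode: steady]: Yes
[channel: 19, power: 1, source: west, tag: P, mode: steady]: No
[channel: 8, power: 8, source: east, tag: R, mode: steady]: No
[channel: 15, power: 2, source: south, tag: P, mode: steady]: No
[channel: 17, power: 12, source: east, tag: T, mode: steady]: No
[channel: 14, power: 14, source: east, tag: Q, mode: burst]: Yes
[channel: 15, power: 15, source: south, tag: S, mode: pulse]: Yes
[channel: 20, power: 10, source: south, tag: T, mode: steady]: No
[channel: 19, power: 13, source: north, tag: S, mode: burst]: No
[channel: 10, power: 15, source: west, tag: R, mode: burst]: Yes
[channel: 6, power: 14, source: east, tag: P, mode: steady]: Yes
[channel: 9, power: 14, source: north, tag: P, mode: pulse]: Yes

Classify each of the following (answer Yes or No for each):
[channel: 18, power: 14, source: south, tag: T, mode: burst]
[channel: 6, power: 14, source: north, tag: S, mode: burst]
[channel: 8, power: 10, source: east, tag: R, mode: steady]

Yes, Yes, No

All 'Yes' examples share one property — power ≥ 14 — and every 'No' example lacks it.
[channel: 18, power: 14, source: south, tag: T, mode: burst]: power = 14 — passes, so Yes. [channel: 6, power: 14, source: north, tag: S, mode: burst]: power = 14 — passes, so Yes. [channel: 8, power: 10, source: east, tag: R, mode: steady]: power = 10 — doesn't match, so No.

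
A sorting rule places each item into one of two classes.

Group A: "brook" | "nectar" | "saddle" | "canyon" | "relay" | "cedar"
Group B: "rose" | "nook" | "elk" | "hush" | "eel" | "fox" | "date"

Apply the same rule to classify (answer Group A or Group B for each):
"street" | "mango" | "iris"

One predicate separates the groups cleanly: length ≥ 5.
"street": length 6, fits → Group A. "mango": length 5, fits → Group A. "iris": length 4, does not pass → Group B.

Group A, Group A, Group B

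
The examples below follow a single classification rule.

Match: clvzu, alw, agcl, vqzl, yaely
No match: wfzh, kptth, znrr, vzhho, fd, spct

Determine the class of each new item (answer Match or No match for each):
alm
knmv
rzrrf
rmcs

Match, No match, No match, No match

The rule appears to be: contains 'l'.
alm: Match (has 'l').
knmv: No match (no 'l').
rzrrf: No match (no 'l').
rmcs: No match (no 'l').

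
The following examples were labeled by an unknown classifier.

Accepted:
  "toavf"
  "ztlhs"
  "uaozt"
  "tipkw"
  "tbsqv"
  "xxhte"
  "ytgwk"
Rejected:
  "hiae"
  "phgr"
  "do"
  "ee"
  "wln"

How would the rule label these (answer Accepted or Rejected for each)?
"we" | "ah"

Rejected, Rejected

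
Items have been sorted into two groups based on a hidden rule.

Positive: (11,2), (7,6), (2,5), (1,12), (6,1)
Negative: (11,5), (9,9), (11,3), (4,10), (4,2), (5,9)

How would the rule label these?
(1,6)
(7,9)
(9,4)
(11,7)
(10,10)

A rule that fits every label: sum is odd — true of each 'Positive' example, false of each 'Negative' one.
(1,6) → 1+6 = 7 → Positive.
(7,9) → 7+9 = 16 → Negative.
(9,4) → 9+4 = 13 → Positive.
(11,7) → 11+7 = 18 → Negative.
(10,10) → 10+10 = 20 → Negative.

Positive, Negative, Positive, Negative, Negative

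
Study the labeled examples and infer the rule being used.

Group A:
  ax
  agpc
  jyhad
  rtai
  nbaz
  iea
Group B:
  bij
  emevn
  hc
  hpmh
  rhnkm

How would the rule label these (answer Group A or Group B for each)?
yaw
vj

'Group A' ⟺ contains 'a'.
yaw: has 'a' — checks out, so Group A.
vj: no 'a' — doesn't qualify, so Group B.

Group A, Group B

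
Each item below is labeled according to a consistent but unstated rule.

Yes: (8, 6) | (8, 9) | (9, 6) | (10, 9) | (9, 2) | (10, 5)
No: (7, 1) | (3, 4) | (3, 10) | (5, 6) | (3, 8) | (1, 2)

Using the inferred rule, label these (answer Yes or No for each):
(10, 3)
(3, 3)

Yes, No

Every 'Yes' example satisfies: first ≥ 8. None of the 'No' examples do.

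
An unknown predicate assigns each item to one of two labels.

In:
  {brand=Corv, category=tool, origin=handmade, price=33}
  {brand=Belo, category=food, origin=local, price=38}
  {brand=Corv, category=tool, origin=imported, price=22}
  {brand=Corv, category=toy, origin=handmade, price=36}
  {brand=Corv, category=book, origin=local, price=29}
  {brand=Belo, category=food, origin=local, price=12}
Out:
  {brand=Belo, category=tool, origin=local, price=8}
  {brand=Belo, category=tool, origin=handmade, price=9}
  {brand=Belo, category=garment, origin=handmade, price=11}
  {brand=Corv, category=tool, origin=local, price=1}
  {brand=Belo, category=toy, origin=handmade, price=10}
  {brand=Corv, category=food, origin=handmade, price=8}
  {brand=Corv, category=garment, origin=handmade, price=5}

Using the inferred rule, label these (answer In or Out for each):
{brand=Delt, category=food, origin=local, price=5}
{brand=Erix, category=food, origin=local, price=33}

Out, In

Every 'In' example satisfies: price ≥ 12. None of the 'Out' examples do.
{brand=Delt, category=food, origin=local, price=5} — price = 5, hence Out.
{brand=Erix, category=food, origin=local, price=33} — price = 33, hence In.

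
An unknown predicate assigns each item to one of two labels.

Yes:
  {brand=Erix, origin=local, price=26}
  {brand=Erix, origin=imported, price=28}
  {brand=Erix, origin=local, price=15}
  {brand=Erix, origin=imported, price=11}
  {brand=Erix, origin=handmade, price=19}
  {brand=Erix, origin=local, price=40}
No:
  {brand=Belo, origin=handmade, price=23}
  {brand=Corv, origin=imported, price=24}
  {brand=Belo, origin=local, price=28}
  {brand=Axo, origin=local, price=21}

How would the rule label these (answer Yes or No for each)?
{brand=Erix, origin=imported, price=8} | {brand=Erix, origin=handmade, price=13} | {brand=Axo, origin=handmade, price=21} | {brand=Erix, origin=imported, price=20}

Yes, Yes, No, Yes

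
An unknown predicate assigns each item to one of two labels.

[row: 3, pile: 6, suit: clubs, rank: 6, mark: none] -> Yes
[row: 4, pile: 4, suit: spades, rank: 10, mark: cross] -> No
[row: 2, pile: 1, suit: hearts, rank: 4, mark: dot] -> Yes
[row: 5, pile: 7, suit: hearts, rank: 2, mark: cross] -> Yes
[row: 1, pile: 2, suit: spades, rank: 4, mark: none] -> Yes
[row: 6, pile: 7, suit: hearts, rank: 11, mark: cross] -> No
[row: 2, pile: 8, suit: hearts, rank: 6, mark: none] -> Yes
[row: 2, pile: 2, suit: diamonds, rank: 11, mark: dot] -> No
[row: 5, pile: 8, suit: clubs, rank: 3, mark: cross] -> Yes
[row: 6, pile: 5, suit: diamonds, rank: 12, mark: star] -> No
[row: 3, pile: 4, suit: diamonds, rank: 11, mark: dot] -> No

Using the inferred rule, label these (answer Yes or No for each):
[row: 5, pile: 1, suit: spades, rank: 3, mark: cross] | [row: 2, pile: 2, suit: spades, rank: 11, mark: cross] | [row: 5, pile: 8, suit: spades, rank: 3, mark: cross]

Yes, No, Yes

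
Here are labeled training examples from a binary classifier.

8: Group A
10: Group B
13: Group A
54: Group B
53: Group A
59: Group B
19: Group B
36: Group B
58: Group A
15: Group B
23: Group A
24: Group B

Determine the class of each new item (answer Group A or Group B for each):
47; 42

A rule that fits every label: ≡ 3 (mod 5) — true of each 'Group A' example, false of each 'Group B' one.

Group B, Group B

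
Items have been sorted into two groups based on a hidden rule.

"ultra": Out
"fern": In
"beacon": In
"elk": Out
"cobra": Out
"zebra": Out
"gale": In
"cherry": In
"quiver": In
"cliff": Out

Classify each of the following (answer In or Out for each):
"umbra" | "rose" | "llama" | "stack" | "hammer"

Out, In, Out, Out, In

The simplest hypothesis consistent with all the labels is: even length.
"umbra": length 5, fails this test → Out. "rose": length 4, has this property → In. "llama": length 5, fails this test → Out. "stack": length 5, fails this test → Out. "hammer": length 6, has this property → In.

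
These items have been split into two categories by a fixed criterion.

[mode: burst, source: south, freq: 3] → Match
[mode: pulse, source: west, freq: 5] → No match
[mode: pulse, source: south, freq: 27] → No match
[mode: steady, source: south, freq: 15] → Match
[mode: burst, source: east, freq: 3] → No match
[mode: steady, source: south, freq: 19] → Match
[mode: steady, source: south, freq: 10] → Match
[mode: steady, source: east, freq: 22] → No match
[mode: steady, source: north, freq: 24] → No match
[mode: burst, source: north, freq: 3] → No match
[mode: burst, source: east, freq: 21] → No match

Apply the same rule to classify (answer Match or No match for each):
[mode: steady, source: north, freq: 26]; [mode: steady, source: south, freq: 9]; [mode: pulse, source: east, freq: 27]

One predicate separates the groups cleanly: source is south AND freq ≤ 19.
[mode: steady, source: north, freq: 26]: source is north, freq = 26 — fails the rule, so No match. [mode: steady, source: south, freq: 9]: source is south, freq = 9 — passes, so Match. [mode: pulse, source: east, freq: 27]: source is east, freq = 27 — fails the rule, so No match.

No match, Match, No match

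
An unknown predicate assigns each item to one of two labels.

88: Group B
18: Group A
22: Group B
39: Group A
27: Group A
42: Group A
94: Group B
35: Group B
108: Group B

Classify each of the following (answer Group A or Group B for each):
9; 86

The pattern is that an item is 'Group A' exactly when: multiple of 3 AND at most 42.
Group A: 9, since 9 = 3·3, 9 ≤ 42. Group B: 86, since 86 = 3·28 + 2, 86 > 42.

Group A, Group B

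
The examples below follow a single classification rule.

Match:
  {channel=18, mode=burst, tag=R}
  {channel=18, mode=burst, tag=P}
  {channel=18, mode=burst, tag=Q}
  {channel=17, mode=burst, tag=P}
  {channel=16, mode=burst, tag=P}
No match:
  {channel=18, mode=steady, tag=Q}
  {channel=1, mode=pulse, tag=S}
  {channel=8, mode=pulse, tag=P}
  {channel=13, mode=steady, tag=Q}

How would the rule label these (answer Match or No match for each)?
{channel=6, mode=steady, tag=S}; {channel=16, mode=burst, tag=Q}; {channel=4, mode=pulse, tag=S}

One predicate separates the groups cleanly: mode is burst.
{channel=6, mode=steady, tag=S} → mode is steady → No match. {channel=16, mode=burst, tag=Q} → mode is burst → Match. {channel=4, mode=pulse, tag=S} → mode is pulse → No match.

No match, Match, No match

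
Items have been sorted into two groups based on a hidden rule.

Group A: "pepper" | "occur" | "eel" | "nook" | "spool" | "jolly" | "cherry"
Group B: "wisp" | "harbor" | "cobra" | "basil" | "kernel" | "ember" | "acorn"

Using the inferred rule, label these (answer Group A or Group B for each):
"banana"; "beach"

Group B, Group B

A rule that fits every label: has a double letter — true of each 'Group A' example, false of each 'Group B' one.
"banana": Group B (no doubled letter).
"beach": Group B (no doubled letter).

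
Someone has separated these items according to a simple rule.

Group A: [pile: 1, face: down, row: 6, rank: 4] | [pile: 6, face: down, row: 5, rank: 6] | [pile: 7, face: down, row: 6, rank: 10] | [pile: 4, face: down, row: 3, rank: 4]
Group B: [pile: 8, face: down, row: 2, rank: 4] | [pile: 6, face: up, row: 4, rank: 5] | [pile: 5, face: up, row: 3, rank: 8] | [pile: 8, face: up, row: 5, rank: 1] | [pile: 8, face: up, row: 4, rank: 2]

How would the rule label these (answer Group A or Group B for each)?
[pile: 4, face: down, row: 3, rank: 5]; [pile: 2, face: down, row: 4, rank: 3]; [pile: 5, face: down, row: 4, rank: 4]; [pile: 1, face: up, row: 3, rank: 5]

The pattern is that an item is 'Group A' exactly when: face is down AND row ≥ 3.
[pile: 4, face: down, row: 3, rank: 5] — face is down, row = 3, hence Group A. [pile: 2, face: down, row: 4, rank: 3] — face is down, row = 4, hence Group A. [pile: 5, face: down, row: 4, rank: 4] — face is down, row = 4, hence Group A. [pile: 1, face: up, row: 3, rank: 5] — face is up, row = 3, hence Group B.

Group A, Group A, Group A, Group B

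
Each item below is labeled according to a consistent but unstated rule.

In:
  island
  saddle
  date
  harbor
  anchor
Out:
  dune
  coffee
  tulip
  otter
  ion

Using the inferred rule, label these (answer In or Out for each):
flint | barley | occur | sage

Out, In, Out, In

The rule appears to be: contains 'a'.
flint: no 'a' — does not satisfy this, so Out.
barley: has 'a' — passes, so In.
occur: no 'a' — does not satisfy this, so Out.
sage: has 'a' — passes, so In.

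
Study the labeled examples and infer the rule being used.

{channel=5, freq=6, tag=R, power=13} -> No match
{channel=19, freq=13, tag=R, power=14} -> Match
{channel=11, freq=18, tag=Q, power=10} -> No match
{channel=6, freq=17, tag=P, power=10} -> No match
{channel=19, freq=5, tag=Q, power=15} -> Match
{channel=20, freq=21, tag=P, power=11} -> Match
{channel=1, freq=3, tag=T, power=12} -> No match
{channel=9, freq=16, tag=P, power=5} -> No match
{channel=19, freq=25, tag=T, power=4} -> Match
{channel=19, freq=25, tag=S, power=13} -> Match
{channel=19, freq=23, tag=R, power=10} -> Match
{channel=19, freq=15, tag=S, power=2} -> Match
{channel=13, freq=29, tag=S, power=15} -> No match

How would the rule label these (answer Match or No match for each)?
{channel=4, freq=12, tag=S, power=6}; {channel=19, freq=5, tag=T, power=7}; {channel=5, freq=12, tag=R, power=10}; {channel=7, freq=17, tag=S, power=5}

One predicate separates the groups cleanly: channel ≥ 19.

No match, Match, No match, No match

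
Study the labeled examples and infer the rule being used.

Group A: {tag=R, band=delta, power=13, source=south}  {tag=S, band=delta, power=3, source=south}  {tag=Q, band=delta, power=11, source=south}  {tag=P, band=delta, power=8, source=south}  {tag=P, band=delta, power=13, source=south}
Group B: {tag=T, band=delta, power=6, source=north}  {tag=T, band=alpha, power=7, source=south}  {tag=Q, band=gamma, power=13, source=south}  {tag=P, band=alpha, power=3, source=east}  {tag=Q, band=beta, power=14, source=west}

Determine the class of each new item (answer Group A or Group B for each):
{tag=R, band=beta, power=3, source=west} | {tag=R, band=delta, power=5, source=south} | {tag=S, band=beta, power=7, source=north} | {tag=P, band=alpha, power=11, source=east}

Every 'Group A' example satisfies: source is south AND band is delta. None of the 'Group B' examples do.
{tag=R, band=beta, power=3, source=west}: source is west, band is beta, lacks this property → Group B.
{tag=R, band=delta, power=5, source=south}: source is south, band is delta, fits → Group A.
{tag=S, band=beta, power=7, source=north}: source is north, band is beta, lacks this property → Group B.
{tag=P, band=alpha, power=11, source=east}: source is east, band is alpha, lacks this property → Group B.

Group B, Group A, Group B, Group B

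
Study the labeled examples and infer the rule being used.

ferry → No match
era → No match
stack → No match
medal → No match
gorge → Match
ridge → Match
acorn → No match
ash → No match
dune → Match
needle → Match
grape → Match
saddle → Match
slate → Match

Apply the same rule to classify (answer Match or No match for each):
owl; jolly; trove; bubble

The rule appears to be: ends with 'e'.
owl: No match (ends with 'l'). jolly: No match (ends with 'y'). trove: Match (ends with 'e'). bubble: Match (ends with 'e').

No match, No match, Match, Match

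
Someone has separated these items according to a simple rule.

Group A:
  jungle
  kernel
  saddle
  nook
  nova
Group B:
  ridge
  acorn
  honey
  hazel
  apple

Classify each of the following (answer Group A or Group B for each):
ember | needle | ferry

Group B, Group A, Group B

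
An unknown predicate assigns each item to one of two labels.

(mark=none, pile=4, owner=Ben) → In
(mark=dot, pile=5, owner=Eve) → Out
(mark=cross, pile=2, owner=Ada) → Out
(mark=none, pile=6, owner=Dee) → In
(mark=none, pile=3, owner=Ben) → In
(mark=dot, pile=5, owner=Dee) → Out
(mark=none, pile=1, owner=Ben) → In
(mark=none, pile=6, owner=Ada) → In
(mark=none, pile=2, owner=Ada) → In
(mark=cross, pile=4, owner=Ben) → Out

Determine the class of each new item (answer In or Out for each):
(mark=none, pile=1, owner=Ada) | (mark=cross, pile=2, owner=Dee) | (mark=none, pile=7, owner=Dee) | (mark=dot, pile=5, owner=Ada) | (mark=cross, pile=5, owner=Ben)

In, Out, In, Out, Out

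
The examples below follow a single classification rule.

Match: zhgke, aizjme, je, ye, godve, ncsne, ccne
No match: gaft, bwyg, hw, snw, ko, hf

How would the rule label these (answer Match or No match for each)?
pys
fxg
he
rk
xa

No match, No match, Match, No match, No match

One predicate separates the groups cleanly: contains 'e'.
No match: pys, since no 'e'. No match: fxg, since no 'e'. Match: he, since has 'e'. No match: rk, since no 'e'. No match: xa, since no 'e'.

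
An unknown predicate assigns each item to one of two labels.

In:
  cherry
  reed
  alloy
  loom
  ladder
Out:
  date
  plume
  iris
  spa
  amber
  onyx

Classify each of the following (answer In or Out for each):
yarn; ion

Out, Out

All 'In' examples share one property — has a double letter — and every 'Out' example lacks it.
yarn: no doubled letter — does not fit, so Out.
ion: no doubled letter — does not fit, so Out.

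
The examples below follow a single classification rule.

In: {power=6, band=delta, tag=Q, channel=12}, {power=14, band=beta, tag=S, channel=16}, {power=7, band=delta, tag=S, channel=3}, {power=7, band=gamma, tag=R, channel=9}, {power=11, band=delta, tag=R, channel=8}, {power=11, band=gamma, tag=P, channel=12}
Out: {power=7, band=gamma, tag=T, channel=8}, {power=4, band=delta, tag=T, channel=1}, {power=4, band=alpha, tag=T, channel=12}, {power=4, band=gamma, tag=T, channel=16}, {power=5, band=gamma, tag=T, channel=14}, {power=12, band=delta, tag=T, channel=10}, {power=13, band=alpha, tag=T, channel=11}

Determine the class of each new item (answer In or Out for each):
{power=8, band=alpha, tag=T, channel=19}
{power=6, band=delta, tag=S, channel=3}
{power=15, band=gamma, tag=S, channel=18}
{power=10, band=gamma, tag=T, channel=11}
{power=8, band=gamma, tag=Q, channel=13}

Out, In, In, Out, In

'In' ⟺ tag is not T.
{power=8, band=alpha, tag=T, channel=19}: Out (tag is T). {power=6, band=delta, tag=S, channel=3}: In (tag is S). {power=15, band=gamma, tag=S, channel=18}: In (tag is S). {power=10, band=gamma, tag=T, channel=11}: Out (tag is T). {power=8, band=gamma, tag=Q, channel=13}: In (tag is Q).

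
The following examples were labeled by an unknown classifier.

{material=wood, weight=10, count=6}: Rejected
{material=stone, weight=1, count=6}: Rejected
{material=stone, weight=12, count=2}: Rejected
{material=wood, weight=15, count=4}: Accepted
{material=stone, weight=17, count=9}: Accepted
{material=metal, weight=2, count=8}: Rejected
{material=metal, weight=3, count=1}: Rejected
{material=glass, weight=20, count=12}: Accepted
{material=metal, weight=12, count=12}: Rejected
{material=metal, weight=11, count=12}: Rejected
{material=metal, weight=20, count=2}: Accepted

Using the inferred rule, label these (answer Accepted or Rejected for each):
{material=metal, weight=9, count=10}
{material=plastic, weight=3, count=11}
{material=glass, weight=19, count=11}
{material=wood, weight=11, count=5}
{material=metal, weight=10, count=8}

The pattern is that an item is 'Accepted' exactly when: weight ≥ 15.
{material=metal, weight=9, count=10}: Rejected (weight = 9).
{material=plastic, weight=3, count=11}: Rejected (weight = 3).
{material=glass, weight=19, count=11}: Accepted (weight = 19).
{material=wood, weight=11, count=5}: Rejected (weight = 11).
{material=metal, weight=10, count=8}: Rejected (weight = 10).

Rejected, Rejected, Accepted, Rejected, Rejected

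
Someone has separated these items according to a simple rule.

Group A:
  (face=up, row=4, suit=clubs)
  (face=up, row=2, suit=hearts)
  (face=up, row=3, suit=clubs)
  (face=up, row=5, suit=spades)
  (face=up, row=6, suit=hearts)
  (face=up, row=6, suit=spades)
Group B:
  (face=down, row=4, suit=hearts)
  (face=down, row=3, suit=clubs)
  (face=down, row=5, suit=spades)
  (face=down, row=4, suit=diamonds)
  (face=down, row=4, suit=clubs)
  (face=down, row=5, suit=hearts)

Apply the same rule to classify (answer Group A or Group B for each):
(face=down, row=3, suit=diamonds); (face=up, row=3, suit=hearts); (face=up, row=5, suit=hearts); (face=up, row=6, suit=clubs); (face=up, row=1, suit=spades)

Rule: face is up. This holds for each 'Group A' example and fails for each 'Group B' one.
(face=down, row=3, suit=diamonds): face is down, does not fit → Group B.
(face=up, row=3, suit=hearts): face is up, matches → Group A.
(face=up, row=5, suit=hearts): face is up, matches → Group A.
(face=up, row=6, suit=clubs): face is up, matches → Group A.
(face=up, row=1, suit=spades): face is up, matches → Group A.

Group B, Group A, Group A, Group A, Group A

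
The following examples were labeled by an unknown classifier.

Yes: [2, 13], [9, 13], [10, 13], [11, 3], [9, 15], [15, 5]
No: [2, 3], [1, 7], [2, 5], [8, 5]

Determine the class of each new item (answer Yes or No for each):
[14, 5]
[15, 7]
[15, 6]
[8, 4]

Yes, Yes, Yes, No

One predicate separates the groups cleanly: sum ≥ 14.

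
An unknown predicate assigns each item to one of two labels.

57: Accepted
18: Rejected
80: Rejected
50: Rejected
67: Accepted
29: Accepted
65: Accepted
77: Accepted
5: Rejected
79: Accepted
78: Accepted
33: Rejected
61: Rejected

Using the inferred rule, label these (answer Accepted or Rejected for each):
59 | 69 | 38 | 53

One predicate separates the groups cleanly: digit sum ≥ 10.

Accepted, Accepted, Accepted, Rejected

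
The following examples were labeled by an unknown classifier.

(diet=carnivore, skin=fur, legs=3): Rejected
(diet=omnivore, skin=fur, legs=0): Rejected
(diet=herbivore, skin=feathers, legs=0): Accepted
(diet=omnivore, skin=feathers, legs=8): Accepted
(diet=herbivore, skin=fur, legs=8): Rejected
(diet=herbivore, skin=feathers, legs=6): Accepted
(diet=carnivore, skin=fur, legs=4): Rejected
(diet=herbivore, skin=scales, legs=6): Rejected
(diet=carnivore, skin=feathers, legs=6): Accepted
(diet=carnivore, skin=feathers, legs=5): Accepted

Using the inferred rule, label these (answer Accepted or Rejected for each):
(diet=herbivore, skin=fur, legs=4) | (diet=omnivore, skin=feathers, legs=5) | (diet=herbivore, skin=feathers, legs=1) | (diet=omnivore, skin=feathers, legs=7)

Rejected, Accepted, Accepted, Accepted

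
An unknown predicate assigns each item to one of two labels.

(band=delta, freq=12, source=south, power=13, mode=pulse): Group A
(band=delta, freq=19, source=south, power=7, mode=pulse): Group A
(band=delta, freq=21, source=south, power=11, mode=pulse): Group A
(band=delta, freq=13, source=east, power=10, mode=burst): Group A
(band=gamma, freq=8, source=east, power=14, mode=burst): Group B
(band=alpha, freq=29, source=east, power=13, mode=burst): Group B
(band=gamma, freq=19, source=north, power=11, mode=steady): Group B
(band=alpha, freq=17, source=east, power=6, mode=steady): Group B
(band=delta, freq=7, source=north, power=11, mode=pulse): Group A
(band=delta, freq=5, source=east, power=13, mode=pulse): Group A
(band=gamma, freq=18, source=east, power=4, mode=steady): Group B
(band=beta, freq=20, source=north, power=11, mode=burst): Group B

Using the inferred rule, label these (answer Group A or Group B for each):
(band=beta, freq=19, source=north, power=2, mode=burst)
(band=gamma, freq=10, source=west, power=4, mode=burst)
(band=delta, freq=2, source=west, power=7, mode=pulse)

Group B, Group B, Group A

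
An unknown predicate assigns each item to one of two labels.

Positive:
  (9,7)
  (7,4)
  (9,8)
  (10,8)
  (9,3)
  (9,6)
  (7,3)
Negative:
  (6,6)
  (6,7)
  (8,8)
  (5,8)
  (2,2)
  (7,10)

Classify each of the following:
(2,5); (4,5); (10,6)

A rule that fits every label: first > second — true of each 'Positive' example, false of each 'Negative' one.

Negative, Negative, Positive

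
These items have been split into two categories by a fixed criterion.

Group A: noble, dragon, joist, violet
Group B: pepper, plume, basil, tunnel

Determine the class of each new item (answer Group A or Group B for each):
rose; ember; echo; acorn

Comparing the two groups points to one rule — contains 'o'.
rose → has 'o' → Group A.
ember → no 'o' → Group B.
echo → has 'o' → Group A.
acorn → has 'o' → Group A.

Group A, Group B, Group A, Group A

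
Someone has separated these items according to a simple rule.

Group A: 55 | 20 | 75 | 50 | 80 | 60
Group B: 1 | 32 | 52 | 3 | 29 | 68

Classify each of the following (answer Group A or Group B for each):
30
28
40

The common property of the 'Group A' items is: multiple of 5. No 'Group B' item has it.
30: 30 = 5·6, passes → Group A. 28: 28 = 5·5 + 3, lacks this property → Group B. 40: 40 = 5·8, passes → Group A.

Group A, Group B, Group A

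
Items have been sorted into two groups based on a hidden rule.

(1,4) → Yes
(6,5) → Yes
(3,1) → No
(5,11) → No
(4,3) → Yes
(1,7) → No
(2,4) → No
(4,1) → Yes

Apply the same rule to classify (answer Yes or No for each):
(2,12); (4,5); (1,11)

No, Yes, No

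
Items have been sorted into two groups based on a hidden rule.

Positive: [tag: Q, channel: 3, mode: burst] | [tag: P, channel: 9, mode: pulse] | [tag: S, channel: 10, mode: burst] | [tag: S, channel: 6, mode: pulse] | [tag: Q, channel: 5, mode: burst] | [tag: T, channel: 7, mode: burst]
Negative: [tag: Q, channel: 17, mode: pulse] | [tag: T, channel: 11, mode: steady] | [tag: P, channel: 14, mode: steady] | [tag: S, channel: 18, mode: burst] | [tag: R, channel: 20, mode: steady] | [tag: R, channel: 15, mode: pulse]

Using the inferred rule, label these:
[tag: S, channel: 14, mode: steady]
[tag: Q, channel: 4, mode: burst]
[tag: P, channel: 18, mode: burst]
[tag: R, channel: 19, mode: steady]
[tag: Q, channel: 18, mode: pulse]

Negative, Positive, Negative, Negative, Negative

The common property of the 'Positive' items is: channel ≤ 10. No 'Negative' item has it.
[tag: S, channel: 14, mode: steady]: channel = 14 — fails the rule, so Negative. [tag: Q, channel: 4, mode: burst]: channel = 4 — qualifies, so Positive. [tag: P, channel: 18, mode: burst]: channel = 18 — fails the rule, so Negative. [tag: R, channel: 19, mode: steady]: channel = 19 — fails the rule, so Negative. [tag: Q, channel: 18, mode: pulse]: channel = 18 — fails the rule, so Negative.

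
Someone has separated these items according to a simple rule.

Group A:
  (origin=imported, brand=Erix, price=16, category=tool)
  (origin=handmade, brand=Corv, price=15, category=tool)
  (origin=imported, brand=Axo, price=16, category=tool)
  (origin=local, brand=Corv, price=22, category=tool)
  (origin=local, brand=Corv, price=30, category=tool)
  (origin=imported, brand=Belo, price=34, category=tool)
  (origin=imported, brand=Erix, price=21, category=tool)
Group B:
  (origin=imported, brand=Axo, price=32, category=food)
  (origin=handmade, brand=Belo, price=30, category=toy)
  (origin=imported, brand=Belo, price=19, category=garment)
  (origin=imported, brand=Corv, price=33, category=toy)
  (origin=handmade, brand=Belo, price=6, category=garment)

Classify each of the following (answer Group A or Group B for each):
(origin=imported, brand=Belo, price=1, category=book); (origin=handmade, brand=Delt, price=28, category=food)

Group B, Group B

One predicate separates the groups cleanly: category is tool.
(origin=imported, brand=Belo, price=1, category=book): category is book, does not pass → Group B.
(origin=handmade, brand=Delt, price=28, category=food): category is food, does not pass → Group B.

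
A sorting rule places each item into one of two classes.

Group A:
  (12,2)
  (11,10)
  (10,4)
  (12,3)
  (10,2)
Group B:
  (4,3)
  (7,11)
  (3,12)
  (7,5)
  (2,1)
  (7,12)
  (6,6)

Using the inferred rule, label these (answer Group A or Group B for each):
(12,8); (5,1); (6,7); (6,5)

Group A, Group B, Group B, Group B

'Group A' ⟺ first ≥ 10.
(12,8) — first 12, hence Group A.
(5,1) — first 5, hence Group B.
(6,7) — first 6, hence Group B.
(6,5) — first 6, hence Group B.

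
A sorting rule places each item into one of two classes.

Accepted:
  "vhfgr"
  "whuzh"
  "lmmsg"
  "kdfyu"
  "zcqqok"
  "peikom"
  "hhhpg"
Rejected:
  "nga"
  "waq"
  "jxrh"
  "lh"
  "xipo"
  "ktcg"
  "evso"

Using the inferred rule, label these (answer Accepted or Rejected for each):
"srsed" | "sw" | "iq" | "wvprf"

The pattern is that an item is 'Accepted' exactly when: length ≥ 5.
"srsed" — length 5, hence Accepted. "sw" — length 2, hence Rejected. "iq" — length 2, hence Rejected. "wvprf" — length 5, hence Accepted.

Accepted, Rejected, Rejected, Accepted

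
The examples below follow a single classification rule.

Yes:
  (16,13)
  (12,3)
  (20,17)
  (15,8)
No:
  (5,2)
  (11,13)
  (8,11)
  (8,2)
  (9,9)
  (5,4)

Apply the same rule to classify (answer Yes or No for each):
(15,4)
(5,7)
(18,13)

Rule: first ≥ 12. This holds for each 'Yes' example and fails for each 'No' one.

Yes, No, Yes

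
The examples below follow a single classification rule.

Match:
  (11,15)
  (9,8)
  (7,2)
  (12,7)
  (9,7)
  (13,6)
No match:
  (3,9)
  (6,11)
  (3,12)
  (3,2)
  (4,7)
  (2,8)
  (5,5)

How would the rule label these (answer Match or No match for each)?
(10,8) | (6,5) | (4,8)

Match, No match, No match

One predicate separates the groups cleanly: first ≥ 7.
(10,8): first 10, has this property → Match. (6,5): first 6, doesn't match → No match. (4,8): first 4, doesn't match → No match.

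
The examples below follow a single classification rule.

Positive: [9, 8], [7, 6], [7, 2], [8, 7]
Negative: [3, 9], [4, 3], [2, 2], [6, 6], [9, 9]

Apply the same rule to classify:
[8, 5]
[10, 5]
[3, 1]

Positive, Positive, Negative

The distinguishing property — sum ≥ 9 AND sum is odd — holds for all the 'Positive' cases and none of the 'Negative' cases.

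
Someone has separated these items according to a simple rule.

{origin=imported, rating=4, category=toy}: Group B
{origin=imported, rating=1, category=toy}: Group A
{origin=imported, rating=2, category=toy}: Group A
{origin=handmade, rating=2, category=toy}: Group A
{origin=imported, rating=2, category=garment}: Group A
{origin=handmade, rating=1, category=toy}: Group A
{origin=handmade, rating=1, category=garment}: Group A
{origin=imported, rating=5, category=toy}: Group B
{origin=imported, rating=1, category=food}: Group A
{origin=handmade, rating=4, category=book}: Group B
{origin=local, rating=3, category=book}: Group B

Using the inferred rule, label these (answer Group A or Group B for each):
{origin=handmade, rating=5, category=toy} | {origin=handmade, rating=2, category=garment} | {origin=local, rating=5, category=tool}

Group B, Group A, Group B

The pattern is that an item is 'Group A' exactly when: rating ≤ 2.
{origin=handmade, rating=5, category=toy}: rating = 5 — does not satisfy this, so Group B.
{origin=handmade, rating=2, category=garment}: rating = 2 — has this property, so Group A.
{origin=local, rating=5, category=tool}: rating = 5 — does not satisfy this, so Group B.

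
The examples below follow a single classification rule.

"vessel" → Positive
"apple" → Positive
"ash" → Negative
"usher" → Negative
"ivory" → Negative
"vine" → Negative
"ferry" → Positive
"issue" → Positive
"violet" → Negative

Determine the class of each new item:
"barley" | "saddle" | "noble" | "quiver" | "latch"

The rule appears to be: has a double letter.

Negative, Positive, Negative, Negative, Negative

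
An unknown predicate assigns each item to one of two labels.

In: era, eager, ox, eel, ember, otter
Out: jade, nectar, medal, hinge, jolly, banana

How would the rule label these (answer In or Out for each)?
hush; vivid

The pattern is that an item is 'In' exactly when: starts with a vowel.
hush: starts with 'h' — does not pass, so Out.
vivid: starts with 'v' — does not pass, so Out.

Out, Out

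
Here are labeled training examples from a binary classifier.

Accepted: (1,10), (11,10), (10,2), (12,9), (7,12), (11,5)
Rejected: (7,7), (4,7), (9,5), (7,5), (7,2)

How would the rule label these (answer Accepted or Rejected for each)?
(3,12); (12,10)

'Accepted' ⟺ max ≥ 10.
(3,12): Accepted (max 12). (12,10): Accepted (max 12).

Accepted, Accepted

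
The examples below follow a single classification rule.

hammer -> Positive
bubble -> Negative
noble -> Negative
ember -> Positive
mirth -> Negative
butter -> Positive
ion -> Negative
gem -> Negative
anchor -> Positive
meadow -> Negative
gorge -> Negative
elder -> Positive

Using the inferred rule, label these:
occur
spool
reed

Positive, Negative, Negative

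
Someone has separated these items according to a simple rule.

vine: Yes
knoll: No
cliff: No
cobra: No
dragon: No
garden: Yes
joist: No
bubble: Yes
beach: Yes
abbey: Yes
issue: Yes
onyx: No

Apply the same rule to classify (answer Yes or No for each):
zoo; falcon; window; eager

No, No, No, Yes

The simplest hypothesis consistent with all the labels is: contains 'e'.
zoo → no 'e' → No.
falcon → no 'e' → No.
window → no 'e' → No.
eager → has 'e' → Yes.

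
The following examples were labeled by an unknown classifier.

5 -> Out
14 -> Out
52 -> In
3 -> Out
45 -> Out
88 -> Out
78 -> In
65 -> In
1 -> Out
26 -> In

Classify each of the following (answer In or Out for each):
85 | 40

Out, Out

The classifier is using: multiple of 13.
85: 85 = 13·6 + 7 — fails the rule, so Out. 40: 40 = 13·3 + 1 — fails the rule, so Out.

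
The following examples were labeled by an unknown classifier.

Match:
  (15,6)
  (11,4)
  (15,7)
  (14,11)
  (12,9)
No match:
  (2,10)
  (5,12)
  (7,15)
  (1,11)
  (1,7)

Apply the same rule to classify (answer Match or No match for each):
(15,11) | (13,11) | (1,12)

Rule: first > second. This holds for each 'Match' example and fails for each 'No match' one.
(15,11) → 15 > 11 → Match. (13,11) → 13 > 11 → Match. (1,12) → 1 < 12 → No match.

Match, Match, No match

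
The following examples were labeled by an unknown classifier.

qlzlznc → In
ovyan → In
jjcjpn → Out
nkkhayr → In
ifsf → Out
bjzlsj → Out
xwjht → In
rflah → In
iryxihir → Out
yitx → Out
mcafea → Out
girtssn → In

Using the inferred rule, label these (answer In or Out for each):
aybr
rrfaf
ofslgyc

A rule that fits every label: odd length — true of each 'In' example, false of each 'Out' one.
aybr → length 4 → Out.
rrfaf → length 5 → In.
ofslgyc → length 7 → In.

Out, In, In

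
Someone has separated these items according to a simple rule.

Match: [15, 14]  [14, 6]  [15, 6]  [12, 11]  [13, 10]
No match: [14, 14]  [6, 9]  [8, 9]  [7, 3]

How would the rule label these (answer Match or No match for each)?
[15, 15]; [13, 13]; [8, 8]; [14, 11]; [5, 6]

The distinguishing property — first > second AND sum ≥ 15 — holds for all the 'Match' cases and none of the 'No match' cases.

No match, No match, No match, Match, No match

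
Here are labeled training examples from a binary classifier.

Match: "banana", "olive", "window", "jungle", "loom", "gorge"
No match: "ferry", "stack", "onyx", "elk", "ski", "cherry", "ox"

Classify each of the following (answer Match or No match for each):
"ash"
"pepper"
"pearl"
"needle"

No match, Match, Match, Match

All 'Match' examples share one property — has ≥ 2 vowels — and every 'No match' example lacks it.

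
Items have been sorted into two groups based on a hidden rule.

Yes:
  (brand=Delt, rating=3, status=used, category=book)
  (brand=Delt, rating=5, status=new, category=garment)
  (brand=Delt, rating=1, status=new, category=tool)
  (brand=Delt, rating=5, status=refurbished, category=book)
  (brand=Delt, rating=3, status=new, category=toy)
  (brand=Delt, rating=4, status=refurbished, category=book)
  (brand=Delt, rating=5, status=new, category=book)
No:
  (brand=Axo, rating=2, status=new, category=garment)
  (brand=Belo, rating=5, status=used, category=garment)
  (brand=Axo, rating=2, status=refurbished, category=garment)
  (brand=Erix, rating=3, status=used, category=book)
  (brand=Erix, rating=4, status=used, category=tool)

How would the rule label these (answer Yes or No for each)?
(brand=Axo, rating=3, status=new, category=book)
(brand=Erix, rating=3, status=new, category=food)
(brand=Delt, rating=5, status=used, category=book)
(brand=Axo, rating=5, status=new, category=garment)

One predicate separates the groups cleanly: brand is Delt.

No, No, Yes, No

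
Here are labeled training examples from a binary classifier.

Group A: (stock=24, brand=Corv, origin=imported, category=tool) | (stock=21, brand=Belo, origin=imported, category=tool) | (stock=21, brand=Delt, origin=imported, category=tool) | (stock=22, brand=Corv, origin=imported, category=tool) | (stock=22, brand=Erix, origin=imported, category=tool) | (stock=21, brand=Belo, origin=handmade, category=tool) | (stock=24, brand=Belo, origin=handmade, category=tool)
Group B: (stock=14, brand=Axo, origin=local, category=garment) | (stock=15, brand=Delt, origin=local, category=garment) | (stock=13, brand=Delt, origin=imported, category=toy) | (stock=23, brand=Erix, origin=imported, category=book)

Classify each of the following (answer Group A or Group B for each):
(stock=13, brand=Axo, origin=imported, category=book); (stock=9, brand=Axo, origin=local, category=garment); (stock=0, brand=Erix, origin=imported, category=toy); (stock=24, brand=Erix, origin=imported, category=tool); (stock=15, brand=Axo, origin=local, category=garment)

The classifier is using: category is tool.

Group B, Group B, Group B, Group A, Group B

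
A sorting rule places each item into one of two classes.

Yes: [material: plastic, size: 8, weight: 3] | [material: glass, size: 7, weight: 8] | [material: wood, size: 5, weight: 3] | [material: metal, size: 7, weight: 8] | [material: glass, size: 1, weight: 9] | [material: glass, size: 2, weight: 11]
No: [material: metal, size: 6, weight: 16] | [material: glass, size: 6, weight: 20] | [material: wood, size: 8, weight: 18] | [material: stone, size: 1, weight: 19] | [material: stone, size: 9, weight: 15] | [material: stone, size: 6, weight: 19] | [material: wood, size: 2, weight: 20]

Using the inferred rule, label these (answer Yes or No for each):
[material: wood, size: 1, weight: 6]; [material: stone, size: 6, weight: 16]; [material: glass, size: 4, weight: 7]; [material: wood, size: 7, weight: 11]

Yes, No, Yes, Yes

The simplest hypothesis consistent with all the labels is: weight ≤ 11.
[material: wood, size: 1, weight: 6] — weight = 6, hence Yes. [material: stone, size: 6, weight: 16] — weight = 16, hence No. [material: glass, size: 4, weight: 7] — weight = 7, hence Yes. [material: wood, size: 7, weight: 11] — weight = 11, hence Yes.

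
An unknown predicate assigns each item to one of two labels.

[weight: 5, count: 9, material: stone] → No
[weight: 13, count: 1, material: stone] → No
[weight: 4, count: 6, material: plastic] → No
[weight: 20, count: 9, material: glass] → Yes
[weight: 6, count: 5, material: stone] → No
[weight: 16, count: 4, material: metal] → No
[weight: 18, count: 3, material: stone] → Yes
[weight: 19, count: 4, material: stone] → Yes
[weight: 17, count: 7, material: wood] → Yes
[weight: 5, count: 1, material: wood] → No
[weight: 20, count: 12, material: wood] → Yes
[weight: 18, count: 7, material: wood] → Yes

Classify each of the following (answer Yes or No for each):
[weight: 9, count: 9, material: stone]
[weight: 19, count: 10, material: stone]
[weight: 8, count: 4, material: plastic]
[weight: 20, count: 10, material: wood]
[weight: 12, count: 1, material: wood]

No, Yes, No, Yes, No

All 'Yes' examples share one property — weight ≥ 17 — and every 'No' example lacks it.
[weight: 9, count: 9, material: stone]: No (weight = 9).
[weight: 19, count: 10, material: stone]: Yes (weight = 19).
[weight: 8, count: 4, material: plastic]: No (weight = 8).
[weight: 20, count: 10, material: wood]: Yes (weight = 20).
[weight: 12, count: 1, material: wood]: No (weight = 12).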